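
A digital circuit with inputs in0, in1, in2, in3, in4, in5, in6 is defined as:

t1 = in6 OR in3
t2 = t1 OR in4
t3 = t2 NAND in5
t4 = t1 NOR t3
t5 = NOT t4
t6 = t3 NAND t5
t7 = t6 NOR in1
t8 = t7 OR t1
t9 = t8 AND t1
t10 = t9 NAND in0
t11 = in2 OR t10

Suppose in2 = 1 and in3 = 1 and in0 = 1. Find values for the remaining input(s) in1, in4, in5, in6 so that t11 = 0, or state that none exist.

With in2 = 1 and in3 = 1 and in0 = 1 fixed, none of the 16 settings of in1, in4, in5, in6 give t11 = 0.
For example, with in1=1, in4=0, in5=0, in6=1:
t1 = in6 OR in3 = 1 OR 1 = 1
t2 = t1 OR in4 = 1 OR 0 = 1
t3 = t2 NAND in5 = 1 NAND 0 = 1
t4 = t1 NOR t3 = 1 NOR 1 = 0
t5 = NOT t4 = NOT 0 = 1
t6 = t3 NAND t5 = 1 NAND 1 = 0
t7 = t6 NOR in1 = 0 NOR 1 = 0
t8 = t7 OR t1 = 0 OR 1 = 1
t9 = t8 AND t1 = 1 AND 1 = 1
t10 = t9 NAND in0 = 1 NAND 1 = 0
t11 = in2 OR t10 = 1 OR 0 = 1
giving t11 = 1 ≠ 0.

no solution exists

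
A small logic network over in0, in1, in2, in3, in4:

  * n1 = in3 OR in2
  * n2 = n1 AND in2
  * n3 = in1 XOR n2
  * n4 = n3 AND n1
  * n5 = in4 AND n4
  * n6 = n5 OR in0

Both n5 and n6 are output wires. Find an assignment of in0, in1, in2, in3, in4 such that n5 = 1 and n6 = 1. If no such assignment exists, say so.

Check with in0=0, in1=0, in2=1, in3=0, in4=1:
n1 = in3 OR in2 = 0 OR 1 = 1
n2 = n1 AND in2 = 1 AND 1 = 1
n3 = in1 XOR n2 = 0 XOR 1 = 1
n4 = n3 AND n1 = 1 AND 1 = 1
n5 = in4 AND n4 = 1 AND 1 = 1
n6 = n5 OR in0 = 1 OR 0 = 1
So n5 = 1 and n6 = 1.

in0=0, in1=0, in2=1, in3=0, in4=1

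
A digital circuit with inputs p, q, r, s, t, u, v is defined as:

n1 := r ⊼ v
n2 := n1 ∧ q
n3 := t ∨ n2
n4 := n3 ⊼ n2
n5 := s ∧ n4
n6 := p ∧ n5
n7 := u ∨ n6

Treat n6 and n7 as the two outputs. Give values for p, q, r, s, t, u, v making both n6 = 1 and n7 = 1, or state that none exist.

Check with p=1, q=0, r=0, s=1, t=1, u=1, v=1:
n1 = r ⊼ v = 0 ⊼ 1 = 1
n2 = n1 ∧ q = 1 ∧ 0 = 0
n3 = t ∨ n2 = 1 ∨ 0 = 1
n4 = n3 ⊼ n2 = 1 ⊼ 0 = 1
n5 = s ∧ n4 = 1 ∧ 1 = 1
n6 = p ∧ n5 = 1 ∧ 1 = 1
n7 = u ∨ n6 = 1 ∨ 1 = 1
So n6 = 1 and n7 = 1.

p=1, q=0, r=0, s=1, t=1, u=1, v=1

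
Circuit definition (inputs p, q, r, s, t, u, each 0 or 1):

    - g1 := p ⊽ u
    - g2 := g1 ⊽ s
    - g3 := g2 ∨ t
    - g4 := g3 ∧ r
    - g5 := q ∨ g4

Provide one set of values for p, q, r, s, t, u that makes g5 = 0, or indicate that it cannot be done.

p=1, q=0, r=0, s=1, t=0, u=0

g5 = q ∨ g4 must be 0, so both q = 0 and g4 = 0.
g4 = g3 ∧ r must be 0, so at least one of g3, r is 0.
Check with p=1, q=0, r=0, s=1, t=0, u=0:
g1 = p ⊽ u = 1 ⊽ 0 = 0
g2 = g1 ⊽ s = 0 ⊽ 1 = 0
g3 = g2 ∨ t = 0 ∨ 0 = 0
g4 = g3 ∧ r = 0 ∧ 0 = 0
g5 = q ∨ g4 = 0 ∨ 0 = 0
So g5 = 0 as required.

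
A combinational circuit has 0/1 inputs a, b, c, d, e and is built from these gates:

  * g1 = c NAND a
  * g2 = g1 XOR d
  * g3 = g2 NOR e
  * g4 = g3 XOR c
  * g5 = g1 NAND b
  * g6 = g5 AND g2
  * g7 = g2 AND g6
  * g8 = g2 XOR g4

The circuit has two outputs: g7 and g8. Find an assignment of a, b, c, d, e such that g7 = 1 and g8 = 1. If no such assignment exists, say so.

Check with a=1, b=0, c=0, d=0, e=1:
g1 = c NAND a = 0 NAND 1 = 1
g2 = g1 XOR d = 1 XOR 0 = 1
g3 = g2 NOR e = 1 NOR 1 = 0
g4 = g3 XOR c = 0 XOR 0 = 0
g5 = g1 NAND b = 1 NAND 0 = 1
g6 = g5 AND g2 = 1 AND 1 = 1
g7 = g2 AND g6 = 1 AND 1 = 1
g8 = g2 XOR g4 = 1 XOR 0 = 1
So g7 = 1 and g8 = 1.

a=1, b=0, c=0, d=0, e=1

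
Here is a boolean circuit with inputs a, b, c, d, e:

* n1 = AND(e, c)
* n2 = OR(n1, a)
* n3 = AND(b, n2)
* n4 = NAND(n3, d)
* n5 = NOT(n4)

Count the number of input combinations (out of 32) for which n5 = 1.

n5 = NOT(n4) must be 1, so n4 = 0.
n4 = NAND(n3, d) must be 0, so both n3 = 1 and d = 1.
n3 = AND(b, n2) must be 1, so both b = 1 and n2 = 1.
Satisfying assignments:
  a=0, b=1, c=1, d=1, e=1
  a=1, b=1, c=0, d=1, e=0
  a=1, b=1, c=0, d=1, e=1
  a=1, b=1, c=1, d=1, e=0
  a=1, b=1, c=1, d=1, e=1

5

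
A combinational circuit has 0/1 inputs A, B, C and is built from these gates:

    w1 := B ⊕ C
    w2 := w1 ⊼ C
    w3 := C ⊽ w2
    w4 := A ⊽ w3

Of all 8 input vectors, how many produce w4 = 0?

4

w4 = A ⊽ w3 must be 0, so at least one of A, w3 is 1.
Enumerating the 8 input combinations, 4 give w4 = 0 and 4 give w4 = 1.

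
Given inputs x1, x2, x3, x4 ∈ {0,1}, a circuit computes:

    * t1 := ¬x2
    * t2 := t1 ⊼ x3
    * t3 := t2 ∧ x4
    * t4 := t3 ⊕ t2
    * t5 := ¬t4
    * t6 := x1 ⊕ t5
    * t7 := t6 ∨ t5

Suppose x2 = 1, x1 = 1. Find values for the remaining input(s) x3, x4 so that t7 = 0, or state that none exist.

no solution exists

With x2 = 1, x1 = 1 fixed, none of the 4 settings of x3, x4 give t7 = 0.
For example, with x3=1, x4=0:
t1 = ¬x2 = ¬1 = 0
t2 = t1 ⊼ x3 = 0 ⊼ 1 = 1
t3 = t2 ∧ x4 = 1 ∧ 0 = 0
t4 = t3 ⊕ t2 = 0 ⊕ 1 = 1
t5 = ¬t4 = ¬1 = 0
t6 = x1 ⊕ t5 = 1 ⊕ 0 = 1
t7 = t6 ∨ t5 = 1 ∨ 0 = 1
giving t7 = 1 ≠ 0.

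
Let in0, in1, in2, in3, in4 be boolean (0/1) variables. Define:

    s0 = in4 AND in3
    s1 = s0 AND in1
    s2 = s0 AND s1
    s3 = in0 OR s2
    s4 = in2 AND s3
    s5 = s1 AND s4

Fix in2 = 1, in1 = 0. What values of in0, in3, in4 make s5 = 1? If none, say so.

With in2 = 1, in1 = 0 fixed, none of the 8 settings of in0, in3, in4 give s5 = 1.
For example, with in0=1, in3=0, in4=0:
s0 = in4 AND in3 = 0 AND 0 = 0
s1 = s0 AND in1 = 0 AND 0 = 0
s2 = s0 AND s1 = 0 AND 0 = 0
s3 = in0 OR s2 = 1 OR 0 = 1
s4 = in2 AND s3 = 1 AND 1 = 1
s5 = s1 AND s4 = 0 AND 1 = 0
giving s5 = 0 ≠ 1.

no solution exists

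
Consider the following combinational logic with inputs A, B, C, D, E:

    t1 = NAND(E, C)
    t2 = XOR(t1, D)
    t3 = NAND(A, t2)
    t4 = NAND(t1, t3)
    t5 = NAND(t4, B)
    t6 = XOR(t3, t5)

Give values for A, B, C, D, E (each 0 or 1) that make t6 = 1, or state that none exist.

A=1, B=1, C=1, D=0, E=1

t6 = XOR(t3, t5) must be 1, so t3 and t5 differ.
Check with A=1, B=1, C=1, D=0, E=1:
t1 = NAND(E, C) = NAND(1, 1) = 0
t2 = XOR(t1, D) = XOR(0, 0) = 0
t3 = NAND(A, t2) = NAND(1, 0) = 1
t4 = NAND(t1, t3) = NAND(0, 1) = 1
t5 = NAND(t4, B) = NAND(1, 1) = 0
t6 = XOR(t3, t5) = XOR(1, 0) = 1
So t6 = 1 as required.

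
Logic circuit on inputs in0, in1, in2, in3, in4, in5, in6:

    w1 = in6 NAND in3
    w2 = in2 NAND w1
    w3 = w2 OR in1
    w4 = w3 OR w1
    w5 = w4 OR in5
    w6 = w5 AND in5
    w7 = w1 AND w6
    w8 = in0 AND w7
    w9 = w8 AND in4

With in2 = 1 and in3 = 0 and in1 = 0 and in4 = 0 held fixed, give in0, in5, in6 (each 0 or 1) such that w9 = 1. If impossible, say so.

no solution exists

With in2 = 1 and in3 = 0 and in1 = 0 and in4 = 0 fixed, none of the 8 settings of in0, in5, in6 give w9 = 1.
For example, with in0=1, in5=0, in6=1:
w1 = in6 NAND in3 = 1 NAND 0 = 1
w2 = in2 NAND w1 = 1 NAND 1 = 0
w3 = w2 OR in1 = 0 OR 0 = 0
w4 = w3 OR w1 = 0 OR 1 = 1
w5 = w4 OR in5 = 1 OR 0 = 1
w6 = w5 AND in5 = 1 AND 0 = 0
w7 = w1 AND w6 = 1 AND 0 = 0
w8 = in0 AND w7 = 1 AND 0 = 0
w9 = w8 AND in4 = 0 AND 0 = 0
giving w9 = 0 ≠ 1.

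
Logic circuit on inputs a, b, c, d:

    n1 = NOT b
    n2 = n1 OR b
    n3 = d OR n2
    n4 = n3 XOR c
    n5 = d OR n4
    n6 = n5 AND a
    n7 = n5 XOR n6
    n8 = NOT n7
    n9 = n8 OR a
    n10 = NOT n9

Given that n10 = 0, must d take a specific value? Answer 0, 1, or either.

Both values of d occur among assignments with n10 = 0:
  d=0: a=0, b=0, c=1, d=0
  d=1: a=1, b=0, c=0, d=1

either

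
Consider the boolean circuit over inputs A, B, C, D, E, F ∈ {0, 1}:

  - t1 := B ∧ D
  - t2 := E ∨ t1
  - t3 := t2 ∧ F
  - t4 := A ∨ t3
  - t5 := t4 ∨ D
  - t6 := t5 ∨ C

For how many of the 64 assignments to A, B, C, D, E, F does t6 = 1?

58

t6 = t5 ∨ C must be 1, so at least one of t5, C is 1.
Enumerating the 64 input combinations, 58 give t6 = 1 and 6 give t6 = 0.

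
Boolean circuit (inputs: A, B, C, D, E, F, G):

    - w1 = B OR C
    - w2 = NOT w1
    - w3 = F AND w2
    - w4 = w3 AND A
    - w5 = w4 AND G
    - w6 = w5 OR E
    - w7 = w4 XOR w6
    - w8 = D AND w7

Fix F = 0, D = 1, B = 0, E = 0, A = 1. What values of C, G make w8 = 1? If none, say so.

With F = 0, D = 1, B = 0, E = 0, A = 1 fixed, none of the 4 settings of C, G give w8 = 1.
For example, with C=1, G=1:
w1 = B OR C = 0 OR 1 = 1
w2 = NOT w1 = NOT 1 = 0
w3 = F AND w2 = 0 AND 0 = 0
w4 = w3 AND A = 0 AND 1 = 0
w5 = w4 AND G = 0 AND 1 = 0
w6 = w5 OR E = 0 OR 0 = 0
w7 = w4 XOR w6 = 0 XOR 0 = 0
w8 = D AND w7 = 1 AND 0 = 0
giving w8 = 0 ≠ 1.

no solution exists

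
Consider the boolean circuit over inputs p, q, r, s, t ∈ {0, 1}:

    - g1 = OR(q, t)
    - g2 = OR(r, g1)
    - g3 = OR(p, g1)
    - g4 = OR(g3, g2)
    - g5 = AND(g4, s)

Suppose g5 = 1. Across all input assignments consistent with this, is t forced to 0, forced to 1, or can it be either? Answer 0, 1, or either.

either

Both values of t occur among assignments with g5 = 1:
  t=0: p=0, q=0, r=1, s=1, t=0
  t=1: p=0, q=0, r=0, s=1, t=1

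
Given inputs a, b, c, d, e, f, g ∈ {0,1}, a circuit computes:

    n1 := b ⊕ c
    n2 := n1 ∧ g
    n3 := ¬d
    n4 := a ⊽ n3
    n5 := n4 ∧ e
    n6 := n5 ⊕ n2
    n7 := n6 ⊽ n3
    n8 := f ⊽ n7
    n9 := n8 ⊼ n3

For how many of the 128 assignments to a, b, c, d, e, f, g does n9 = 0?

32

n9 = n8 ⊼ n3 must be 0, so both n8 = 1 and n3 = 1.
Enumerating the 128 input combinations, 32 give n9 = 0 and 96 give n9 = 1.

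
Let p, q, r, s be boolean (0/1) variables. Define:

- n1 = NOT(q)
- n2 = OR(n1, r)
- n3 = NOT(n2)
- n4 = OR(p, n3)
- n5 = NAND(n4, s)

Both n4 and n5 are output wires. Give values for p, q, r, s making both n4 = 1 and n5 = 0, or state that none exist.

p=1 q=0 r=0 s=1

Check with p=1 q=0 r=0 s=1:
n1 = NOT(q) = NOT 0 = 1
n2 = OR(n1, r) = OR(1, 0) = 1
n3 = NOT(n2) = NOT 1 = 0
n4 = OR(p, n3) = OR(1, 0) = 1
n5 = NAND(n4, s) = NAND(1, 1) = 0
So n4 = 1 and n5 = 0.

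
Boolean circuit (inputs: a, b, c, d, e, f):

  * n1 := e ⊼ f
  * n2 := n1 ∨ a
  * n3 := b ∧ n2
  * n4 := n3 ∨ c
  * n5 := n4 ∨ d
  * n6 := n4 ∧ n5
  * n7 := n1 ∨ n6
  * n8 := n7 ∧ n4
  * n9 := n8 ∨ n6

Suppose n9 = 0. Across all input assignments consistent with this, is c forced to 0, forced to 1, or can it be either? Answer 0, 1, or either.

0

n9 = n8 ∨ n6 must be 0, so both n8 = 0 and n6 = 0.
n8 = n7 ∧ n4 must be 0, so at least one of n7, n4 is 0.
Every assignment with n9 = 0 has c = 0; there are 18 such assignment(s).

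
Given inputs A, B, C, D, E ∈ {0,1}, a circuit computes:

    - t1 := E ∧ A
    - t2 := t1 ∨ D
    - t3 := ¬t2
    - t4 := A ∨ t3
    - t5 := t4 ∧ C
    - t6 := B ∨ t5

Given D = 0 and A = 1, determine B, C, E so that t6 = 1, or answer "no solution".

B=1, C=0, E=1

Check with D = 0 and A = 1 and B=1, C=0, E=1:
t1 = E ∧ A = 1 ∧ 1 = 1
t2 = t1 ∨ D = 1 ∨ 0 = 1
t3 = ¬t2 = ¬1 = 0
t4 = A ∨ t3 = 1 ∨ 0 = 1
t5 = t4 ∧ C = 1 ∧ 0 = 0
t6 = B ∨ t5 = 1 ∨ 0 = 1
So t6 = 1.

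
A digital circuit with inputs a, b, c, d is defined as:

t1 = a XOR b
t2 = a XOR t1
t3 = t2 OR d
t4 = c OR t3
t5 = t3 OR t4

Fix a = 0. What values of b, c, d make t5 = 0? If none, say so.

t5 = t3 OR t4 must be 0, so both t3 = 0 and t4 = 0.
Check with a = 0 and b=0, c=0, d=0:
t1 = a XOR b = 0 XOR 0 = 0
t2 = a XOR t1 = 0 XOR 0 = 0
t3 = t2 OR d = 0 OR 0 = 0
t4 = c OR t3 = 0 OR 0 = 0
t5 = t3 OR t4 = 0 OR 0 = 0
So t5 = 0.

b=0, c=0, d=0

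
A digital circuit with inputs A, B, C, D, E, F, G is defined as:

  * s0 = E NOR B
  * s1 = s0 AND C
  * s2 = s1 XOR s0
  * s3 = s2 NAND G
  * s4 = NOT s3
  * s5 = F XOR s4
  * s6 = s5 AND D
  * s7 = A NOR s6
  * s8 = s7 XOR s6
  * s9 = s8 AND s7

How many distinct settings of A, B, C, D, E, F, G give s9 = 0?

s9 = s8 AND s7 must be 0, so at least one of s8, s7 is 0.
Enumerating the 128 input combinations, 80 give s9 = 0 and 48 give s9 = 1.

80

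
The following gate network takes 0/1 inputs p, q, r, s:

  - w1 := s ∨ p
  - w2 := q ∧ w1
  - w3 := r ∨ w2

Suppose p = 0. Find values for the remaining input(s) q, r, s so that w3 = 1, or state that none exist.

q=0, r=1, s=0

w3 = r ∨ w2 must be 1, so at least one of r, w2 is 1.
Check with p = 0 and q=0, r=1, s=0:
w1 = s ∨ p = 0 ∨ 0 = 0
w2 = q ∧ w1 = 0 ∧ 0 = 0
w3 = r ∨ w2 = 1 ∨ 0 = 1
So w3 = 1.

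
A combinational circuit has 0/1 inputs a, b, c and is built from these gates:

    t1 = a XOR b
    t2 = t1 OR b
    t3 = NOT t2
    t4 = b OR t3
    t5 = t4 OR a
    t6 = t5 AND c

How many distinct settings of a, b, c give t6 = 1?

4

t6 = t5 AND c must be 1, so both t5 = 1 and c = 1.
t5 = t4 OR a must be 1, so at least one of t4, a is 1.
Enumerating the 8 input combinations, 4 give t6 = 1 and 4 give t6 = 0.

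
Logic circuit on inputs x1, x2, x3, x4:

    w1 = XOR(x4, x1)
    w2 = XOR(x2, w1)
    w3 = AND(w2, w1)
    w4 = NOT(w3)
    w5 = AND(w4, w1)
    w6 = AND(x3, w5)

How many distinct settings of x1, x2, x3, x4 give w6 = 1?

2

w6 = AND(x3, w5) must be 1, so both x3 = 1 and w5 = 1.
Satisfying assignments:
  x1=0, x2=1, x3=1, x4=1
  x1=1, x2=1, x3=1, x4=0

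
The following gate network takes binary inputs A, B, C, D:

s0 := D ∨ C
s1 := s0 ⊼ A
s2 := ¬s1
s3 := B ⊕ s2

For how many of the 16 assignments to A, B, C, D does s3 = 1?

8

s3 = B ⊕ s2 must be 1, so B and s2 differ.
Enumerating the 16 input combinations, 8 give s3 = 1 and 8 give s3 = 0.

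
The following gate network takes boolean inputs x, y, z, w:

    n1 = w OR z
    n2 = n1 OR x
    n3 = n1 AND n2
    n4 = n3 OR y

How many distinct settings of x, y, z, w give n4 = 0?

n4 = n3 OR y must be 0, so both n3 = 0 and y = 0.
n3 = n1 AND n2 must be 0, so at least one of n1, n2 is 0.
Enumerating the 16 input combinations, 2 give n4 = 0 and 14 give n4 = 1.

2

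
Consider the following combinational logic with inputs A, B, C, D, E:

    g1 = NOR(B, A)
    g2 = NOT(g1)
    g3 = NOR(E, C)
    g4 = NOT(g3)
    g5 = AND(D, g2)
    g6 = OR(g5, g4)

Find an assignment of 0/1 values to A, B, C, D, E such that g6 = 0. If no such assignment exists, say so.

Check with A=1 B=0 C=0 D=0 E=0:
g1 = NOR(B, A) = NOR(0, 1) = 0
g2 = NOT(g1) = NOT 0 = 1
g3 = NOR(E, C) = NOR(0, 0) = 1
g4 = NOT(g3) = NOT 1 = 0
g5 = AND(D, g2) = AND(0, 1) = 0
g6 = OR(g5, g4) = OR(0, 0) = 0
So g6 = 0 as required.

A=1 B=0 C=0 D=0 E=0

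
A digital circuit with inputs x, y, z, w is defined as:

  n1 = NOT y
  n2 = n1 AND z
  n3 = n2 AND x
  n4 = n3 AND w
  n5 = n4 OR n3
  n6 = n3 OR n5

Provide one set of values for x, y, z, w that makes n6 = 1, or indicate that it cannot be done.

n6 = n3 OR n5 must be 1, so at least one of n3, n5 is 1.
Check with x=1, y=0, z=1, w=0:
n1 = NOT y = NOT 0 = 1
n2 = n1 AND z = 1 AND 1 = 1
n3 = n2 AND x = 1 AND 1 = 1
n4 = n3 AND w = 1 AND 0 = 0
n5 = n4 OR n3 = 0 OR 1 = 1
n6 = n3 OR n5 = 1 OR 1 = 1
So n6 = 1 as required.

x=1, y=0, z=1, w=0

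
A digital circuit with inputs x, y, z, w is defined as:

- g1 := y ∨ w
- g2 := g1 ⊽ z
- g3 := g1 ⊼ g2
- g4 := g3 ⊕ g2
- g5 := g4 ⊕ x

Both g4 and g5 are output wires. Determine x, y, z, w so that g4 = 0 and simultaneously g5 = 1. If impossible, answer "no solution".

Check with x=1 y=0 z=0 w=0:
g1 = y ∨ w = 0 ∨ 0 = 0
g2 = g1 ⊽ z = 0 ⊽ 0 = 1
g3 = g1 ⊼ g2 = 0 ⊼ 1 = 1
g4 = g3 ⊕ g2 = 1 ⊕ 1 = 0
g5 = g4 ⊕ x = 0 ⊕ 1 = 1
So g4 = 0 and g5 = 1.

x=1 y=0 z=0 w=0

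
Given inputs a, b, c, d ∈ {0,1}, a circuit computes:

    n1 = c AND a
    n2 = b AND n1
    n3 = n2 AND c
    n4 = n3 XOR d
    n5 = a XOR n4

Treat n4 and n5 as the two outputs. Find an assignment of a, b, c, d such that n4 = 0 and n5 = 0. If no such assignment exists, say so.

Check with a=0 b=0 c=1 d=0:
n1 = c AND a = 1 AND 0 = 0
n2 = b AND n1 = 0 AND 0 = 0
n3 = n2 AND c = 0 AND 1 = 0
n4 = n3 XOR d = 0 XOR 0 = 0
n5 = a XOR n4 = 0 XOR 0 = 0
So n4 = 0 and n5 = 0.

a=0 b=0 c=1 d=0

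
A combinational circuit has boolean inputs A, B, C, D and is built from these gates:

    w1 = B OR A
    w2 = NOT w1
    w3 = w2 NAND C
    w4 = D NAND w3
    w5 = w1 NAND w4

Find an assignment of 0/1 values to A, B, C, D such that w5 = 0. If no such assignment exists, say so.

Check with A=1 B=1 C=1 D=0:
w1 = B OR A = 1 OR 1 = 1
w2 = NOT w1 = NOT 1 = 0
w3 = w2 NAND C = 0 NAND 1 = 1
w4 = D NAND w3 = 0 NAND 1 = 1
w5 = w1 NAND w4 = 1 NAND 1 = 0
So w5 = 0 as required.

A=1 B=1 C=1 D=0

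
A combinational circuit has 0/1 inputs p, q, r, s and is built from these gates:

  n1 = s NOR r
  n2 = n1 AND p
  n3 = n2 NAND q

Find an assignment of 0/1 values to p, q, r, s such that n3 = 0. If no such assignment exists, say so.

p=1, q=1, r=0, s=0

n3 = n2 NAND q must be 0, so both n2 = 1 and q = 1.
n2 = n1 AND p must be 1, so both n1 = 1 and p = 1.
n1 = s NOR r must be 1, so both s = 0 and r = 0.
Check with p=1, q=1, r=0, s=0:
n1 = s NOR r = 0 NOR 0 = 1
n2 = n1 AND p = 1 AND 1 = 1
n3 = n2 NAND q = 1 NAND 1 = 0
So n3 = 0 as required.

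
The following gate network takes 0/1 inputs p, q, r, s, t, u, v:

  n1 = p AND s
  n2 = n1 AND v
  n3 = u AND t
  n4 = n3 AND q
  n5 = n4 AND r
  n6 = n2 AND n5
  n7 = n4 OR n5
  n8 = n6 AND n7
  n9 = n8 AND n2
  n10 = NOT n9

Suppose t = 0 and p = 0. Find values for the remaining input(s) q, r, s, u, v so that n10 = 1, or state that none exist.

q=1 r=1 s=0 u=0 v=1

Check with t = 0 and p = 0 and q=1, r=1, s=0, u=0, v=1:
n1 = p AND s = 0 AND 0 = 0
n2 = n1 AND v = 0 AND 1 = 0
n3 = u AND t = 0 AND 0 = 0
n4 = n3 AND q = 0 AND 1 = 0
n5 = n4 AND r = 0 AND 1 = 0
n6 = n2 AND n5 = 0 AND 0 = 0
n7 = n4 OR n5 = 0 OR 0 = 0
n8 = n6 AND n7 = 0 AND 0 = 0
n9 = n8 AND n2 = 0 AND 0 = 0
n10 = NOT n9 = NOT 0 = 1
So n10 = 1.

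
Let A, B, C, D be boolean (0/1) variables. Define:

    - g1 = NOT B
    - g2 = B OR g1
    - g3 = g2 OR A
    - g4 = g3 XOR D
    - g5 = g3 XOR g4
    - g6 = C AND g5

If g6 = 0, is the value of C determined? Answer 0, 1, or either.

either

Both values of C occur among assignments with g6 = 0:
  C=0: A=0, B=0, C=0, D=0
  C=1: A=0, B=0, C=1, D=0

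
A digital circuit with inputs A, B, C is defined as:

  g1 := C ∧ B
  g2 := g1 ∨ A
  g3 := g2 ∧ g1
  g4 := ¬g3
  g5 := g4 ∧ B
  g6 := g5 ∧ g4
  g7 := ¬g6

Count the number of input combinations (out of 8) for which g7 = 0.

2

g7 = ¬g6 must be 0, so g6 = 1.
Satisfying assignments:
  A=0, B=1, C=0
  A=1, B=1, C=0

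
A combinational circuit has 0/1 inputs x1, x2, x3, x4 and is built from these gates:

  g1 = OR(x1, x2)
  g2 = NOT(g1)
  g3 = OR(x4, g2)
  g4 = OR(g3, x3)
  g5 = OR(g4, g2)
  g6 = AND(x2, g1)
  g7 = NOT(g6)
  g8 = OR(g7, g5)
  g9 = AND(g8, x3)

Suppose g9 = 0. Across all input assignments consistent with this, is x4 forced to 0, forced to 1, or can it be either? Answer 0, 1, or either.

either

Both values of x4 occur among assignments with g9 = 0:
  x4=0: x1=0, x2=0, x3=0, x4=0
  x4=1: x1=0, x2=0, x3=0, x4=1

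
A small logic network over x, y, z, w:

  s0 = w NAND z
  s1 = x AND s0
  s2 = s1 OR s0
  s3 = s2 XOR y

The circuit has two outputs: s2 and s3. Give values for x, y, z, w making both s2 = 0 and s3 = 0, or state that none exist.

Check with x=1, y=0, z=1, w=1:
s0 = w NAND z = 1 NAND 1 = 0
s1 = x AND s0 = 1 AND 0 = 0
s2 = s1 OR s0 = 0 OR 0 = 0
s3 = s2 XOR y = 0 XOR 0 = 0
So s2 = 0 and s3 = 0.

x=1, y=0, z=1, w=1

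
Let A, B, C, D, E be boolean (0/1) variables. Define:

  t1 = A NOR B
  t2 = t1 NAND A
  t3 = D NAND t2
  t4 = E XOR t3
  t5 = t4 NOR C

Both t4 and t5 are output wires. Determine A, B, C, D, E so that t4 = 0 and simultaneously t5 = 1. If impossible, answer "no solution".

Check with A=1, B=1, C=0, D=0, E=1:
t1 = A NOR B = 1 NOR 1 = 0
t2 = t1 NAND A = 0 NAND 1 = 1
t3 = D NAND t2 = 0 NAND 1 = 1
t4 = E XOR t3 = 1 XOR 1 = 0
t5 = t4 NOR C = 0 NOR 0 = 1
So t4 = 0 and t5 = 1.

A=1, B=1, C=0, D=0, E=1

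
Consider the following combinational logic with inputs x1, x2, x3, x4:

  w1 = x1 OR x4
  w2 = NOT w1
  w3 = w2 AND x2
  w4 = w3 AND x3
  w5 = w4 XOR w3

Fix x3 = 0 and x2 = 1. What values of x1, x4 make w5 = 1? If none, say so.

Check with x3 = 0 and x2 = 1 and x1=0, x4=0:
w1 = x1 OR x4 = 0 OR 0 = 0
w2 = NOT w1 = NOT 0 = 1
w3 = w2 AND x2 = 1 AND 1 = 1
w4 = w3 AND x3 = 1 AND 0 = 0
w5 = w4 XOR w3 = 0 XOR 1 = 1
So w5 = 1.

x1=0, x4=0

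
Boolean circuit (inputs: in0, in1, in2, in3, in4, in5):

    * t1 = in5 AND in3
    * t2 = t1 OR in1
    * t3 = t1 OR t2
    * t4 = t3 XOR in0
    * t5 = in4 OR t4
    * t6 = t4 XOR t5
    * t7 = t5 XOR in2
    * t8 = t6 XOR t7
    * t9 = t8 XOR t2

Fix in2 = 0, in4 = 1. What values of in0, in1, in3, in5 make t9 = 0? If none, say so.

in0=0, in1=0, in3=1, in5=1

t9 = t8 XOR t2 must be 0, so t8 and t2 are equal.
Check with in2 = 0, in4 = 1 and in0=0, in1=0, in3=1, in5=1:
t1 = in5 AND in3 = 1 AND 1 = 1
t2 = t1 OR in1 = 1 OR 0 = 1
t3 = t1 OR t2 = 1 OR 1 = 1
t4 = t3 XOR in0 = 1 XOR 0 = 1
t5 = in4 OR t4 = 1 OR 1 = 1
t6 = t4 XOR t5 = 1 XOR 1 = 0
t7 = t5 XOR in2 = 1 XOR 0 = 1
t8 = t6 XOR t7 = 0 XOR 1 = 1
t9 = t8 XOR t2 = 1 XOR 1 = 0
So t9 = 0.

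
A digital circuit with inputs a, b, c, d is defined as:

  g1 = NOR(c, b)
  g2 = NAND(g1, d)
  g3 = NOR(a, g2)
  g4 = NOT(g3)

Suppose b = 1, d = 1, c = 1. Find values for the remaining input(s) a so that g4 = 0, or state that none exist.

With b = 1, d = 1, c = 1 fixed, none of the 2 settings of a give g4 = 0.
For example, with a=1:
g1 = NOR(c, b) = NOR(1, 1) = 0
g2 = NAND(g1, d) = NAND(0, 1) = 1
g3 = NOR(a, g2) = NOR(1, 1) = 0
g4 = NOT(g3) = NOT 0 = 1
giving g4 = 1 ≠ 0.

no solution exists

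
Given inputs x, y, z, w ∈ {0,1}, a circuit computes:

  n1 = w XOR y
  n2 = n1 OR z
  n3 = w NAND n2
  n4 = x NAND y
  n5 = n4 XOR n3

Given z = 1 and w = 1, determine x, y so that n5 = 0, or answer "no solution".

x=1, y=1

Check with z = 1 and w = 1 and x=1, y=1:
n1 = w XOR y = 1 XOR 1 = 0
n2 = n1 OR z = 0 OR 1 = 1
n3 = w NAND n2 = 1 NAND 1 = 0
n4 = x NAND y = 1 NAND 1 = 0
n5 = n4 XOR n3 = 0 XOR 0 = 0
So n5 = 0.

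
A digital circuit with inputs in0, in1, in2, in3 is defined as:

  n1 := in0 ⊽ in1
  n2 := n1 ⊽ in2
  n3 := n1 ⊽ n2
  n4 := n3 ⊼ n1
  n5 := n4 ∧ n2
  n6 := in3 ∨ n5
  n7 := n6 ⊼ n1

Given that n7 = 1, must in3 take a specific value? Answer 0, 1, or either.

Both values of in3 occur among assignments with n7 = 1:
  in3=0: in0=0, in1=0, in2=0, in3=0
  in3=1: in0=0, in1=1, in2=0, in3=1

either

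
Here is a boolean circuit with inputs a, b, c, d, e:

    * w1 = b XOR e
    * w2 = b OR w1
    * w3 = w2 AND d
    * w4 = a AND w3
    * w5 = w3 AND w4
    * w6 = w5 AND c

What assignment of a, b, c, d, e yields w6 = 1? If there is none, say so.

w6 = w5 AND c must be 1, so both w5 = 1 and c = 1.
w5 = w3 AND w4 must be 1, so both w3 = 1 and w4 = 1.
Check with a=1, b=1, c=1, d=1, e=1:
w1 = b XOR e = 1 XOR 1 = 0
w2 = b OR w1 = 1 OR 0 = 1
w3 = w2 AND d = 1 AND 1 = 1
w4 = a AND w3 = 1 AND 1 = 1
w5 = w3 AND w4 = 1 AND 1 = 1
w6 = w5 AND c = 1 AND 1 = 1
So w6 = 1 as required.

a=1, b=1, c=1, d=1, e=1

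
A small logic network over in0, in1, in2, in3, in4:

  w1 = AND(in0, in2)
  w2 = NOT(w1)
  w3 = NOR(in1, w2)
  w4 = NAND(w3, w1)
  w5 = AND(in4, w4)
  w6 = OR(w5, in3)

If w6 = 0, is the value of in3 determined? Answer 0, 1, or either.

0

w6 = OR(w5, in3) must be 0, so both w5 = 0 and in3 = 0.
w5 = AND(in4, w4) must be 0, so at least one of in4, w4 is 0.
Every assignment with w6 = 0 has in3 = 0; there are 9 such assignment(s).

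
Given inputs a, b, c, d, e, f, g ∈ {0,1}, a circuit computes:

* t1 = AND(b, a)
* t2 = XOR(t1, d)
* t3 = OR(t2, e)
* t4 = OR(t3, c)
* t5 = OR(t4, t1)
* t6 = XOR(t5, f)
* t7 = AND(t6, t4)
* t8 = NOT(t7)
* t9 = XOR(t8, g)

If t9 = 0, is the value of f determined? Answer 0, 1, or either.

either

Both values of f occur among assignments with t9 = 0:
  f=0: a=0, b=0, c=0, d=0, e=0, f=0, g=1
  f=1: a=0, b=0, c=0, d=0, e=0, f=1, g=1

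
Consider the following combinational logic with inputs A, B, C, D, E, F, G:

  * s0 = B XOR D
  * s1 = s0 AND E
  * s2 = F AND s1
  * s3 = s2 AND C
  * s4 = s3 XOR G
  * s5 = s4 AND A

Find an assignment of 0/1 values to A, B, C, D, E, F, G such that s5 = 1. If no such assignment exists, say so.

s5 = s4 AND A must be 1, so both s4 = 1 and A = 1.
s4 = s3 XOR G must be 1, so s3 and G differ.
Check with A=1, B=0, C=0, D=1, E=0, F=1, G=1:
s0 = B XOR D = 0 XOR 1 = 1
s1 = s0 AND E = 1 AND 0 = 0
s2 = F AND s1 = 1 AND 0 = 0
s3 = s2 AND C = 0 AND 0 = 0
s4 = s3 XOR G = 0 XOR 1 = 1
s5 = s4 AND A = 1 AND 1 = 1
So s5 = 1 as required.

A=1, B=0, C=0, D=1, E=0, F=1, G=1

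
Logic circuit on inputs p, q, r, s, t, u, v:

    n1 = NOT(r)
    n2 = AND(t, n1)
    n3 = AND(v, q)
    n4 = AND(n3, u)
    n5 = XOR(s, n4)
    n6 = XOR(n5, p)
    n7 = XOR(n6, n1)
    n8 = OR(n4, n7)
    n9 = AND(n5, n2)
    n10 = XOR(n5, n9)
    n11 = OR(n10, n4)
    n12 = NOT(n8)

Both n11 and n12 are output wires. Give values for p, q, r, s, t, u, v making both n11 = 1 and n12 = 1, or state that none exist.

p=0 q=1 r=0 s=1 t=0 u=0 v=0

Check with p=0 q=1 r=0 s=1 t=0 u=0 v=0:
n1 = NOT(r) = NOT 0 = 1
n2 = AND(t, n1) = AND(0, 1) = 0
n3 = AND(v, q) = AND(0, 1) = 0
n4 = AND(n3, u) = AND(0, 0) = 0
n5 = XOR(s, n4) = XOR(1, 0) = 1
n6 = XOR(n5, p) = XOR(1, 0) = 1
n7 = XOR(n6, n1) = XOR(1, 1) = 0
n8 = OR(n4, n7) = OR(0, 0) = 0
n9 = AND(n5, n2) = AND(1, 0) = 0
n10 = XOR(n5, n9) = XOR(1, 0) = 1
n11 = OR(n10, n4) = OR(1, 0) = 1
n12 = NOT(n8) = NOT 0 = 1
So n11 = 1 and n12 = 1.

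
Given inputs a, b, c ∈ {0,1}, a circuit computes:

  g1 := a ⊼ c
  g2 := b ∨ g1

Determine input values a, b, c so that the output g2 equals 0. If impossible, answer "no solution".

g2 = b ∨ g1 must be 0, so both b = 0 and g1 = 0.
g1 = a ⊼ c must be 0, so both a = 1 and c = 1.
Check with a=1 b=0 c=1:
g1 = a ⊼ c = 1 ⊼ 1 = 0
g2 = b ∨ g1 = 0 ∨ 0 = 0
So g2 = 0 as required.

a=1 b=0 c=1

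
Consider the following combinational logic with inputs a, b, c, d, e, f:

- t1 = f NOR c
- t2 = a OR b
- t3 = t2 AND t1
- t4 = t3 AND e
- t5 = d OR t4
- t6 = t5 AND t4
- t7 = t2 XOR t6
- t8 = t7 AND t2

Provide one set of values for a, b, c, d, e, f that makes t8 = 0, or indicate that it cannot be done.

t8 = t7 AND t2 must be 0, so at least one of t7, t2 is 0.
Check with a=0, b=0, c=0, d=0, e=0, f=1:
t1 = f NOR c = 1 NOR 0 = 0
t2 = a OR b = 0 OR 0 = 0
t3 = t2 AND t1 = 0 AND 0 = 0
t4 = t3 AND e = 0 AND 0 = 0
t5 = d OR t4 = 0 OR 0 = 0
t6 = t5 AND t4 = 0 AND 0 = 0
t7 = t2 XOR t6 = 0 XOR 0 = 0
t8 = t7 AND t2 = 0 AND 0 = 0
So t8 = 0 as required.

a=0, b=0, c=0, d=0, e=0, f=1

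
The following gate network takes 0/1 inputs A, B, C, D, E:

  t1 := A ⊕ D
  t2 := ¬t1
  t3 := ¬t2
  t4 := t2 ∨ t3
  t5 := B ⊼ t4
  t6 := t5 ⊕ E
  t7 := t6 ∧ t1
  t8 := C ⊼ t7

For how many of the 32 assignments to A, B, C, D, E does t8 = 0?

4

t8 = C ⊼ t7 must be 0, so both C = 1 and t7 = 1.
Satisfying assignments:
  A=0, B=0, C=1, D=1, E=0
  A=0, B=1, C=1, D=1, E=1
  A=1, B=0, C=1, D=0, E=0
  A=1, B=1, C=1, D=0, E=1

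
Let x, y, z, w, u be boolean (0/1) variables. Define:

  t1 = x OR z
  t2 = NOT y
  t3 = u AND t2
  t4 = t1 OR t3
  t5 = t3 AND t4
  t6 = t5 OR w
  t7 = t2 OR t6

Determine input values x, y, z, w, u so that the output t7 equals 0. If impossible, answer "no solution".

x=1, y=1, z=1, w=0, u=1

t7 = t2 OR t6 must be 0, so both t2 = 0 and t6 = 0.
t2 = NOT y must be 0, so y = 1.
Check with x=1, y=1, z=1, w=0, u=1:
t1 = x OR z = 1 OR 1 = 1
t2 = NOT y = NOT 1 = 0
t3 = u AND t2 = 1 AND 0 = 0
t4 = t1 OR t3 = 1 OR 0 = 1
t5 = t3 AND t4 = 0 AND 1 = 0
t6 = t5 OR w = 0 OR 0 = 0
t7 = t2 OR t6 = 0 OR 0 = 0
So t7 = 0 as required.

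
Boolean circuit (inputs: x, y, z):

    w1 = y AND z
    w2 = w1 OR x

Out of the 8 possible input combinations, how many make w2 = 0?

3

w2 = w1 OR x must be 0, so both w1 = 0 and x = 0.
w1 = y AND z must be 0, so at least one of y, z is 0.
Satisfying assignments:
  x=0, y=0, z=0
  x=0, y=0, z=1
  x=0, y=1, z=0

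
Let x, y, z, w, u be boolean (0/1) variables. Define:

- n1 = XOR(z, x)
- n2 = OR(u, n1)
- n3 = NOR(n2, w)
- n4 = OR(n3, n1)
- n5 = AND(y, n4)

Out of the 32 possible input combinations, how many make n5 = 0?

22

n5 = AND(y, n4) must be 0, so at least one of y, n4 is 0.
Enumerating the 32 input combinations, 22 give n5 = 0 and 10 give n5 = 1.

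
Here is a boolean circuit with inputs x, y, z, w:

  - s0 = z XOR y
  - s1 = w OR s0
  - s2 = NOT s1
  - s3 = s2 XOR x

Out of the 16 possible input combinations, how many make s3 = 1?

s3 = s2 XOR x must be 1, so s2 and x differ.
Enumerating the 16 input combinations, 8 give s3 = 1 and 8 give s3 = 0.

8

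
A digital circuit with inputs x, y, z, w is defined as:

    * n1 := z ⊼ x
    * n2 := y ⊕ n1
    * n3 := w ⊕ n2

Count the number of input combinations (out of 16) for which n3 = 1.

8

n3 = w ⊕ n2 must be 1, so w and n2 differ.
Enumerating the 16 input combinations, 8 give n3 = 1 and 8 give n3 = 0.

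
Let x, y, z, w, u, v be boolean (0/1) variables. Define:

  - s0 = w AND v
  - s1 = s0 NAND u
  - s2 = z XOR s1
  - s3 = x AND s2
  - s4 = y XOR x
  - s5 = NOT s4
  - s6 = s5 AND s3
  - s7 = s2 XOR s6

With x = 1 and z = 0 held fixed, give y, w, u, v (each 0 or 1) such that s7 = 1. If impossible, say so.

s7 = s2 XOR s6 must be 1, so s2 and s6 differ.
Check with x = 1 and z = 0 and y=0, w=0, u=1, v=1:
s0 = w AND v = 0 AND 1 = 0
s1 = s0 NAND u = 0 NAND 1 = 1
s2 = z XOR s1 = 0 XOR 1 = 1
s3 = x AND s2 = 1 AND 1 = 1
s4 = y XOR x = 0 XOR 1 = 1
s5 = NOT s4 = NOT 1 = 0
s6 = s5 AND s3 = 0 AND 1 = 0
s7 = s2 XOR s6 = 1 XOR 0 = 1
So s7 = 1.

y=0, w=0, u=1, v=1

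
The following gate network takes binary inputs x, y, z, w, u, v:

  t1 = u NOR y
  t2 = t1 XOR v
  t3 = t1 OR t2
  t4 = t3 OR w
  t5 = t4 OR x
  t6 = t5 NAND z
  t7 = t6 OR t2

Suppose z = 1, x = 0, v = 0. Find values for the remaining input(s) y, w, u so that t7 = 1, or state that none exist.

Check with z = 1, x = 0, v = 0 and y=0, w=1, u=0:
t1 = u NOR y = 0 NOR 0 = 1
t2 = t1 XOR v = 1 XOR 0 = 1
t3 = t1 OR t2 = 1 OR 1 = 1
t4 = t3 OR w = 1 OR 1 = 1
t5 = t4 OR x = 1 OR 0 = 1
t6 = t5 NAND z = 1 NAND 1 = 0
t7 = t6 OR t2 = 0 OR 1 = 1
So t7 = 1.

y=0, w=1, u=0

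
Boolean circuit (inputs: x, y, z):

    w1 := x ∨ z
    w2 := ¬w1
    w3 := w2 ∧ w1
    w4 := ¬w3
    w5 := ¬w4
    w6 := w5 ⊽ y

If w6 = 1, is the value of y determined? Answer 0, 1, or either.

w6 = w5 ⊽ y must be 1, so both w5 = 0 and y = 0.
w5 = ¬w4 must be 0, so w4 = 1.
w4 = ¬w3 must be 1, so w3 = 0.
Every assignment with w6 = 1 has y = 0; there are 4 such assignment(s).
  x=0, y=0, z=0
  x=0, y=0, z=1
  x=1, y=0, z=0
  x=1, y=0, z=1

0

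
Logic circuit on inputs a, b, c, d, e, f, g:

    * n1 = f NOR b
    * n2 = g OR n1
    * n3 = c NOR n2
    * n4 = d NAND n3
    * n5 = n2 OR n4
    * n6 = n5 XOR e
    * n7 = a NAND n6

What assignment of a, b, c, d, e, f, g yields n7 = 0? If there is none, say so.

Check with a=1, b=1, c=0, d=1, e=1, f=0, g=0:
n1 = f NOR b = 0 NOR 1 = 0
n2 = g OR n1 = 0 OR 0 = 0
n3 = c NOR n2 = 0 NOR 0 = 1
n4 = d NAND n3 = 1 NAND 1 = 0
n5 = n2 OR n4 = 0 OR 0 = 0
n6 = n5 XOR e = 0 XOR 1 = 1
n7 = a NAND n6 = 1 NAND 1 = 0
So n7 = 0 as required.

a=1, b=1, c=0, d=1, e=1, f=0, g=0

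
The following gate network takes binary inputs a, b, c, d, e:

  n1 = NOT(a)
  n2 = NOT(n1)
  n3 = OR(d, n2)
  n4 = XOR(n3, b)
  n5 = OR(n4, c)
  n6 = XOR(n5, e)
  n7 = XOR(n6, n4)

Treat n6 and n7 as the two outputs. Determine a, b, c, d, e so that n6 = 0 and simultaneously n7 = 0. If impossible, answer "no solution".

a=0, b=1, c=1, d=1, e=1

Check with a=0, b=1, c=1, d=1, e=1:
n1 = NOT(a) = NOT 0 = 1
n2 = NOT(n1) = NOT 1 = 0
n3 = OR(d, n2) = OR(1, 0) = 1
n4 = XOR(n3, b) = XOR(1, 1) = 0
n5 = OR(n4, c) = OR(0, 1) = 1
n6 = XOR(n5, e) = XOR(1, 1) = 0
n7 = XOR(n6, n4) = XOR(0, 0) = 0
So n6 = 0 and n7 = 0.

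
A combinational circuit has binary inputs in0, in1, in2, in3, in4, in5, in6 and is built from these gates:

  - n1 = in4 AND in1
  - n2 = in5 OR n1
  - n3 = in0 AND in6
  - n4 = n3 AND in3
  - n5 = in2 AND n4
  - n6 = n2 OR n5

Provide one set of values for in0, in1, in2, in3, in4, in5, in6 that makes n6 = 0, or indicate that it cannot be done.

in0=1, in1=0, in2=0, in3=1, in4=0, in5=0, in6=0

n6 = n2 OR n5 must be 0, so both n2 = 0 and n5 = 0.
Check with in0=1, in1=0, in2=0, in3=1, in4=0, in5=0, in6=0:
n1 = in4 AND in1 = 0 AND 0 = 0
n2 = in5 OR n1 = 0 OR 0 = 0
n3 = in0 AND in6 = 1 AND 0 = 0
n4 = n3 AND in3 = 0 AND 1 = 0
n5 = in2 AND n4 = 0 AND 0 = 0
n6 = n2 OR n5 = 0 OR 0 = 0
So n6 = 0 as required.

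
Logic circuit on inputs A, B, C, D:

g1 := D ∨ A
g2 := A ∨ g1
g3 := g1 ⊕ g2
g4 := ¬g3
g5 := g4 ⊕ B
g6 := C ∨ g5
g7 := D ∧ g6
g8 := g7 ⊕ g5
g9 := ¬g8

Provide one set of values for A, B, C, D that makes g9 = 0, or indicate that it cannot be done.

A=1 B=0 C=1 D=0

g9 = ¬g8 must be 0, so g8 = 1.
Check with A=1 B=0 C=1 D=0:
g1 = D ∨ A = 0 ∨ 1 = 1
g2 = A ∨ g1 = 1 ∨ 1 = 1
g3 = g1 ⊕ g2 = 1 ⊕ 1 = 0
g4 = ¬g3 = ¬0 = 1
g5 = g4 ⊕ B = 1 ⊕ 0 = 1
g6 = C ∨ g5 = 1 ∨ 1 = 1
g7 = D ∧ g6 = 0 ∧ 1 = 0
g8 = g7 ⊕ g5 = 0 ⊕ 1 = 1
g9 = ¬g8 = ¬1 = 0
So g9 = 0 as required.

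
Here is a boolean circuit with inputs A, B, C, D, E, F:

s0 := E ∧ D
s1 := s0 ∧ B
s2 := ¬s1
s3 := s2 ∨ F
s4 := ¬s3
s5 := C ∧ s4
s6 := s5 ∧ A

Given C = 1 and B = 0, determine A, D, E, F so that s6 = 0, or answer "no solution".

A=0, D=0, E=0, F=0

Check with C = 1 and B = 0 and A=0, D=0, E=0, F=0:
s0 = E ∧ D = 0 ∧ 0 = 0
s1 = s0 ∧ B = 0 ∧ 0 = 0
s2 = ¬s1 = ¬0 = 1
s3 = s2 ∨ F = 1 ∨ 0 = 1
s4 = ¬s3 = ¬1 = 0
s5 = C ∧ s4 = 1 ∧ 0 = 0
s6 = s5 ∧ A = 0 ∧ 0 = 0
So s6 = 0.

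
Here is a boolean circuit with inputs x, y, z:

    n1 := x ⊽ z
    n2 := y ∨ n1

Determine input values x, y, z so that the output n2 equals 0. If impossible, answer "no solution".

Check with x=1 y=0 z=1:
n1 = x ⊽ z = 1 ⊽ 1 = 0
n2 = y ∨ n1 = 0 ∨ 0 = 0
So n2 = 0 as required.

x=1 y=0 z=1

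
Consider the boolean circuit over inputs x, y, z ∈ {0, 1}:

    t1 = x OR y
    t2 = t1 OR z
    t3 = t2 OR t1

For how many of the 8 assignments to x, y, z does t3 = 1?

7

t3 = t2 OR t1 must be 1, so at least one of t2, t1 is 1.
Enumerating the 8 input combinations, 7 give t3 = 1 and 1 give t3 = 0.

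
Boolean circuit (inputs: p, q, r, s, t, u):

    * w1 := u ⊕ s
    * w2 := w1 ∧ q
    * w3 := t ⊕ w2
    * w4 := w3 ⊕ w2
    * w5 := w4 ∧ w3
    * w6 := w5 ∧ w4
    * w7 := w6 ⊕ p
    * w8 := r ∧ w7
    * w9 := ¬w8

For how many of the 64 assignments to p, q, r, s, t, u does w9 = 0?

w9 = ¬w8 must be 0, so w8 = 1.
w8 = r ∧ w7 must be 1, so both r = 1 and w7 = 1.
w7 = w6 ⊕ p must be 1, so w6 and p differ.
Enumerating the 64 input combinations, 16 give w9 = 0 and 48 give w9 = 1.

16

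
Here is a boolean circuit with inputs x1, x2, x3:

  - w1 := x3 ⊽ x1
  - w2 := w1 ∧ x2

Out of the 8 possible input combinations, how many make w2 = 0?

w2 = w1 ∧ x2 must be 0, so at least one of w1, x2 is 0.
Enumerating the 8 input combinations, 7 give w2 = 0 and 1 give w2 = 1.

7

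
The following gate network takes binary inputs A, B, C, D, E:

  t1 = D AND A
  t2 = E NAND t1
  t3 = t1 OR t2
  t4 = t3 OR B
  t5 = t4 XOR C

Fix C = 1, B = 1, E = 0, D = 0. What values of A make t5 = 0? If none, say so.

t5 = t4 XOR C must be 0, so t4 and C are equal.
Check with C = 1, B = 1, E = 0, D = 0 and A=1:
t1 = D AND A = 0 AND 1 = 0
t2 = E NAND t1 = 0 NAND 0 = 1
t3 = t1 OR t2 = 0 OR 1 = 1
t4 = t3 OR B = 1 OR 1 = 1
t5 = t4 XOR C = 1 XOR 1 = 0
So t5 = 0.

A=1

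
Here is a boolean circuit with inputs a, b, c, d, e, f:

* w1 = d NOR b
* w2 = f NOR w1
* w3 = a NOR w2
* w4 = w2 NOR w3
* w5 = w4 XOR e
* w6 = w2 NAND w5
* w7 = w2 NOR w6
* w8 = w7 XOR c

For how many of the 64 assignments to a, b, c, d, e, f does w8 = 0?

32

w8 = w7 XOR c must be 0, so w7 and c are equal.
Enumerating the 64 input combinations, 32 give w8 = 0 and 32 give w8 = 1.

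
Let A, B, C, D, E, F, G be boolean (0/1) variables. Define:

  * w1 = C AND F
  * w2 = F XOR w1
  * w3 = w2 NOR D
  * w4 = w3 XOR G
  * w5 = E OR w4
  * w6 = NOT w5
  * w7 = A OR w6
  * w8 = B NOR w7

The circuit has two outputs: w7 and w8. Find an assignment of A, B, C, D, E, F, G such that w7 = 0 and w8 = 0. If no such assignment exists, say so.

Check with A=0 B=1 C=1 D=0 E=0 F=0 G=0:
w1 = C AND F = 1 AND 0 = 0
w2 = F XOR w1 = 0 XOR 0 = 0
w3 = w2 NOR D = 0 NOR 0 = 1
w4 = w3 XOR G = 1 XOR 0 = 1
w5 = E OR w4 = 0 OR 1 = 1
w6 = NOT w5 = NOT 1 = 0
w7 = A OR w6 = 0 OR 0 = 0
w8 = B NOR w7 = 1 NOR 0 = 0
So w7 = 0 and w8 = 0.

A=0 B=1 C=1 D=0 E=0 F=0 G=0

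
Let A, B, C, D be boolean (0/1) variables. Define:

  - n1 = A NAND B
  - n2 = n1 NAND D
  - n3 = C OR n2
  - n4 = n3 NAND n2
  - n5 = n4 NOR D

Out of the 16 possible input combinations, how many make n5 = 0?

8

n5 = n4 NOR D must be 0, so at least one of n4, D is 1.
Enumerating the 16 input combinations, 8 give n5 = 0 and 8 give n5 = 1.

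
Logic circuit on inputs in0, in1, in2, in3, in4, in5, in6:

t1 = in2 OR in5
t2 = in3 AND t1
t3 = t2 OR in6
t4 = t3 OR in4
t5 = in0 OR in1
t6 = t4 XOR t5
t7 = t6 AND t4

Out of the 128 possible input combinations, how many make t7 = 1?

27

t7 = t6 AND t4 must be 1, so both t6 = 1 and t4 = 1.
Enumerating the 128 input combinations, 27 give t7 = 1 and 101 give t7 = 0.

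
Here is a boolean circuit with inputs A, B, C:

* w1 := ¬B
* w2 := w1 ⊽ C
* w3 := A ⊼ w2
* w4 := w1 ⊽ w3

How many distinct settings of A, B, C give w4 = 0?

w4 = w1 ⊽ w3 must be 0, so at least one of w1, w3 is 1.
Enumerating the 8 input combinations, 7 give w4 = 0 and 1 give w4 = 1.

7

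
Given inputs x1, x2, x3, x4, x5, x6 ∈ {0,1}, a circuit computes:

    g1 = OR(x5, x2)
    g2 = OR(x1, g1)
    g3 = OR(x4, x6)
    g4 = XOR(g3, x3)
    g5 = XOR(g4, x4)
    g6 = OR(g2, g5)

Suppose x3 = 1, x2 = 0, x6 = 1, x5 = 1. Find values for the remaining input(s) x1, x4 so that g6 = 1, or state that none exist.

Check with x3 = 1, x2 = 0, x6 = 1, x5 = 1 and x1=1, x4=1:
g1 = OR(x5, x2) = OR(1, 0) = 1
g2 = OR(x1, g1) = OR(1, 1) = 1
g3 = OR(x4, x6) = OR(1, 1) = 1
g4 = XOR(g3, x3) = XOR(1, 1) = 0
g5 = XOR(g4, x4) = XOR(0, 1) = 1
g6 = OR(g2, g5) = OR(1, 1) = 1
So g6 = 1.

x1=1 x4=1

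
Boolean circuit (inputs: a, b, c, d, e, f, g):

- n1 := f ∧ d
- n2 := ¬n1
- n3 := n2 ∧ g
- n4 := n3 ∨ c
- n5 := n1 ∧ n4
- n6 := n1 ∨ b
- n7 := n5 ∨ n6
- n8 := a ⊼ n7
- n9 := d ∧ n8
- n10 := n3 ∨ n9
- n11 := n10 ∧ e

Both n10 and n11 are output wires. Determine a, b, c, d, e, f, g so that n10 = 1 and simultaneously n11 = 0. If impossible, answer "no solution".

a=1 b=0 c=0 d=1 e=0 f=0 g=1

Check with a=1 b=0 c=0 d=1 e=0 f=0 g=1:
n1 = f ∧ d = 0 ∧ 1 = 0
n2 = ¬n1 = ¬0 = 1
n3 = n2 ∧ g = 1 ∧ 1 = 1
n4 = n3 ∨ c = 1 ∨ 0 = 1
n5 = n1 ∧ n4 = 0 ∧ 1 = 0
n6 = n1 ∨ b = 0 ∨ 0 = 0
n7 = n5 ∨ n6 = 0 ∨ 0 = 0
n8 = a ⊼ n7 = 1 ⊼ 0 = 1
n9 = d ∧ n8 = 1 ∧ 1 = 1
n10 = n3 ∨ n9 = 1 ∨ 1 = 1
n11 = n10 ∧ e = 1 ∧ 0 = 0
So n10 = 1 and n11 = 0.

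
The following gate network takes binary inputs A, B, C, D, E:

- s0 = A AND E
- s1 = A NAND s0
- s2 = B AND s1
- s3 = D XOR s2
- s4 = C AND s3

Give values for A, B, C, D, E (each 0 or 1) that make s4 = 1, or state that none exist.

s4 = C AND s3 must be 1, so both C = 1 and s3 = 1.
s3 = D XOR s2 must be 1, so D and s2 differ.
Check with A=0, B=1, C=1, D=0, E=0:
s0 = A AND E = 0 AND 0 = 0
s1 = A NAND s0 = 0 NAND 0 = 1
s2 = B AND s1 = 1 AND 1 = 1
s3 = D XOR s2 = 0 XOR 1 = 1
s4 = C AND s3 = 1 AND 1 = 1
So s4 = 1 as required.

A=0, B=1, C=1, D=0, E=0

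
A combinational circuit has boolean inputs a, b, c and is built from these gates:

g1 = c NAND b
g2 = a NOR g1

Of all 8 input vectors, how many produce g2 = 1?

g2 = a NOR g1 must be 1, so both a = 0 and g1 = 0.
g1 = c NAND b must be 0, so both c = 1 and b = 1.
Satisfying assignments:
  a=0, b=1, c=1

1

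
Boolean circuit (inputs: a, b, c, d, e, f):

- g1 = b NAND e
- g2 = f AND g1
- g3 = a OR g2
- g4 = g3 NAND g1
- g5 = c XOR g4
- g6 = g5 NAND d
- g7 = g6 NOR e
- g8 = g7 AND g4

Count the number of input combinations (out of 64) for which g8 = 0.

62

g8 = g7 AND g4 must be 0, so at least one of g7, g4 is 0.
Enumerating the 64 input combinations, 62 give g8 = 0 and 2 give g8 = 1.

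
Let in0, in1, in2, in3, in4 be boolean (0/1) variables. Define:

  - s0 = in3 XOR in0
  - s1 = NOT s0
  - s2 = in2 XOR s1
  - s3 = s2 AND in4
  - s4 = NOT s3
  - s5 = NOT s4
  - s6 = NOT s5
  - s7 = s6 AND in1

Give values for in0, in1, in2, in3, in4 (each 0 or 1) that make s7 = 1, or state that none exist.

s7 = s6 AND in1 must be 1, so both s6 = 1 and in1 = 1.
Check with in0=1, in1=1, in2=1, in3=0, in4=0:
s0 = in3 XOR in0 = 0 XOR 1 = 1
s1 = NOT s0 = NOT 1 = 0
s2 = in2 XOR s1 = 1 XOR 0 = 1
s3 = s2 AND in4 = 1 AND 0 = 0
s4 = NOT s3 = NOT 0 = 1
s5 = NOT s4 = NOT 1 = 0
s6 = NOT s5 = NOT 0 = 1
s7 = s6 AND in1 = 1 AND 1 = 1
So s7 = 1 as required.

in0=1, in1=1, in2=1, in3=0, in4=0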